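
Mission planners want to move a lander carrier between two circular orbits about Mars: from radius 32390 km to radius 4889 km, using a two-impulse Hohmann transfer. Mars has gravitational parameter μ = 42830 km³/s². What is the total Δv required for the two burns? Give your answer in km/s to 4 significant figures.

Semi-major axis of the transfer orbit: a_t = (32390 + 4889)/2 = 18639.5 km.
Circular speed at r₁: v₁ = √(μ/r₁) = √(42830/32390) = 1.1499 km/s.
Transfer-orbit speed at r₁ (v² = μ(2/r − 1/a)): v_a = √[μ(2/r₁ − 1/a_t)] = 0.58893 km/s.
First burn Δv₁ = |v_a − v₁| = 0.5610 km/s.
At r₂, v₂ = √(μ/r₂) = 2.9598 km/s.
Transfer-orbit speed at r₂: v_p = √[μ(2/r₂ − 1/a_t)] = 3.9017 km/s.
Second burn Δv₂ = |v₂ − v_p| = 0.9419 km/s.
Δv = Δv₁ + Δv₂ = 0.5610 + 0.9419 = 1.503 km/s.

Δv = 1.503 km/s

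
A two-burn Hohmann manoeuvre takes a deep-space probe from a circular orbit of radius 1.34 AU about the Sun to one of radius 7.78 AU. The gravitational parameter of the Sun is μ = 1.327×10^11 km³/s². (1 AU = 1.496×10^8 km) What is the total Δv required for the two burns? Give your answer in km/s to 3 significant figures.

In km: r₁ = 1.34 × 1.496×10^8 = 2.00464×10^8 km; r₂ = 7.78 × 1.496×10^8 = 1.163888×10^9 km.
The Hohmann ellipse has a_t = (r₁ + r₂)/2 = 6.82176×10^8 km.
At r₁ the circular-orbit speed is v₁ = √(μ/r₁) = 25.729 km/s.
Transfer-orbit speed at r₁ (vis-viva equation): v_p = √[μ(2/r₁ − 1/a_t)] = 33.607 km/s.
First burn Δv₁ = |v_p − v₁| = 7.878 km/s.
Circular speed at r₂: v₂ = √(μ/r₂) = 10.67775 km/s.
Transfer-orbit speed at r₂: v_a = √[μ(2/r₂ − 1/a_t)] = 5.788284 km/s.
Second burn Δv₂ = |v₂ − v_a| = 4.889 km/s.
Total Δv = Δv₁ + Δv₂ = 12.77 km/s.

Δv = 12.8 km/s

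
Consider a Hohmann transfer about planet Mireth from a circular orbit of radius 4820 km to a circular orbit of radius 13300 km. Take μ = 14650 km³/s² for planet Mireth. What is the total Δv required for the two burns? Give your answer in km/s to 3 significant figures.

Δv = 0.653 km/s

Semi-major axis of the transfer orbit: a_t = (4820 + 13300)/2 = 9060 km.
Circular speed at r₁: v₁ = √(μ/r₁) = √(14650/4820) = 1.7434 km/s.
On the transfer ellipse at r₁, vis-viva gives v_p = √[μ(2/r₁ − 1/a_t)] = 2.1123 km/s.
First burn Δv₁ = |v_p − v₁| = 0.3689 km/s.
At r₂, v₂ = √(μ/r₂) = 1.0495 km/s.
Transfer-orbit speed at r₂: v_a = √[μ(2/r₂ − 1/a_t)] = 0.76551 km/s.
Second burn Δv₂ = |v₂ − v_a| = 0.2840 km/s.
Total Δv = Δv₁ + Δv₂ = 0.6529 km/s.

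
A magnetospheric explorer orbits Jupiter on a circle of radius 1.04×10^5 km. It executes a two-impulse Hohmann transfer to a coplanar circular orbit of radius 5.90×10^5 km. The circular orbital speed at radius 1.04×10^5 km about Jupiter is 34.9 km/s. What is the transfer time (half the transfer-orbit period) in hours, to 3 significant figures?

From the circular-orbit relation v² = μ/r at r = 1.04×10^5 km: μ = v²r = (34.9)² × 1.04×10^5 = 1.26673×10^8 km³/s².
The Hohmann ellipse has a_t = (r₁ + r₂)/2 = 3.470×10^5 km.
By Kepler's third law the transfer-orbit period is T = 2π√(a_t³/μ), so t = T/2 = 57056 s.
Converting: 57056 s ÷ 3600 s/hour = 15.8 hours.

t = 15.8 hours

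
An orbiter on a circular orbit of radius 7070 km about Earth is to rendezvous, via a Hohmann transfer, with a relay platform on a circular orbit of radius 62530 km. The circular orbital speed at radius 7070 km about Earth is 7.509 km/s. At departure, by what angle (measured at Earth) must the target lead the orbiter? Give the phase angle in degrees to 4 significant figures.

From the circular-orbit relation v² = μ/r at r = 7070 km: μ = v²r = (7.509)² × 7070 = 3.98643×10^5 km³/s².
Semi-major axis of the transfer orbit: a_t = (7070 + 62530)/2 = 34800 km.
Transfer time t = π√(a_t³/μ) = 32300 s.
Target angular speed ω₂ = √(μ/r₂³) = 4.038×10^-5 rad/s.
Angle swept by the target during transfer: ω₂·t = 1.3043 rad = 74.73°.
Arrival is 180° from departure on the ellipse, so φ = 180° − 74.73° = 105.3°.

φ = 105.3°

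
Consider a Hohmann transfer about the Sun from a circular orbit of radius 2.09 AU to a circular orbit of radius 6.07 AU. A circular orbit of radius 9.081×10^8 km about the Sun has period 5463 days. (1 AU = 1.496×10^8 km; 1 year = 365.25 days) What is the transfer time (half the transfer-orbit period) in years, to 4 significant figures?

t = 4.121 years

From Kepler's third law T² = 4π²r³/μ at r = 9.081×10^8 km, T = 5463 days = 5463 × 86400 s = 4.720032×10^8 s: μ = 4π²r³/T² = 1.32700×10^11 km³/s².
In km: r₁ = 2.09 × 1.496×10^8 = 3.12664×10^8 km; r₂ = 6.07 × 1.496×10^8 = 9.08072×10^8 km.
The Hohmann ellipse has a_t = (r₁ + r₂)/2 = 6.10368×10^8 km.
Half the transfer-orbit period gives t = π√(a_t³/μ) = 1.3005×10^8 s.
Converting: 1.3005×10^8 s ÷ 3.15576×10^7 s/year (365.25 × 86400) = 4.121 years.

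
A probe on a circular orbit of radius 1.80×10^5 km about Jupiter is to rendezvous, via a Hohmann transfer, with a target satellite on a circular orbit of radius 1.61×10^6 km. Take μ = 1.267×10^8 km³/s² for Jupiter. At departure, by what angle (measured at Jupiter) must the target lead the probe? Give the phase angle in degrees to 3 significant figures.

Semi-major axis of the transfer orbit: a_t = (1.800×10^5 + 1.610×10^6)/2 = 8.950×10^5 km.
Transfer time t = π√(a_t³/μ) = 2.363176×10^5 s.
Target angular speed ω₂ = √(μ/r₂³) = 5.509973×10^-6 rad/s.
Angle swept by the target during transfer: ω₂·t = 1.302104 rad = 74.61°.
The probe traverses 180° on the transfer ellipse, so the target must lead by 180° − 74.61° = 105°.

φ = 105°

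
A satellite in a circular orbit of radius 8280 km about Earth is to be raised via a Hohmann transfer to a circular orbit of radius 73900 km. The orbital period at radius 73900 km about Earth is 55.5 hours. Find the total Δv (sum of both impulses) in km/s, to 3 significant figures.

Δv = 3.65 km/s

From Kepler's third law T² = 4π²r³/μ at r = 73900 km, T = 55.5 hours = 55.5 × 3600 s = 1.998×10^5 s: μ = 4π²r³/T² = 3.99119×10^5 km³/s².
The Hohmann ellipse has a_t = (r₁ + r₂)/2 = 41090 km.
Circular speed at r₁: v₁ = √(μ/r₁) = √(3.99119×10^5/8280) = 6.943 km/s.
On the transfer ellipse at r₁, v² = μ(2/r − 1/a) gives v_p = √[μ(2/r₁ − 1/a_t)] = 9.311 km/s.
First burn Δv₁ = |v_p − v₁| = 2.368 km/s.
Circular speed at r₂: v₂ = √(μ/r₂) = 2.324 km/s.
Transfer-orbit speed at r₂: v_a = √[μ(2/r₂ − 1/a_t)] = 1.043 km/s.
Second burn Δv₂ = |v₂ − v_a| = 1.281 km/s.
Δv = Δv₁ + Δv₂ = 2.368 + 1.281 = 3.649 km/s.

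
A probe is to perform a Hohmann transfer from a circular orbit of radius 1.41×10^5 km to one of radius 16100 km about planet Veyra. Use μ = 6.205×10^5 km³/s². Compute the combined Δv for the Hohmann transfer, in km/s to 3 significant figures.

Semi-major axis of the transfer orbit: a_t = (1.410×10^5 + 16100)/2 = 78550 km.
At r₁ the circular-orbit speed is v₁ = √(μ/r₁) = 2.098 km/s.
On the transfer ellipse at r₁, vis-viva equation gives v_a = √[μ(2/r₁ − 1/a_t)] = 0.9497 km/s.
First burn Δv₁ = |v_a − v₁| = 1.148 km/s.
At r₂, v₂ = √(μ/r₂) = 6.2081 km/s.
Transfer-orbit speed at r₂: v_p = √[μ(2/r₂ − 1/a_t)] = 8.3175 km/s.
Second burn Δv₂ = |v₂ − v_p| = 2.109 km/s.
Δv = Δv₁ + Δv₂ = 1.148 + 2.109 = 3.257 km/s.

Δv = 3.26 km/s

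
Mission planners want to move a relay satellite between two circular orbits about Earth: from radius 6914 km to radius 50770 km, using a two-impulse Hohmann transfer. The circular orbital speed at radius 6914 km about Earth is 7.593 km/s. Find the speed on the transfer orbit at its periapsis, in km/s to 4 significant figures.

v = 10.07 km/s

From the circular-orbit relation v² = μ/r at r = 6914 km: μ = v²r = (7.593)² × 6914 = 3.98617×10^5 km³/s².
The Hohmann ellipse has a_t = (r₁ + r₂)/2 = 28842 km.
At periapsis, r = 6914 km.
Applying v² = μ(2/r − 1/a_t): v = 10.07 km/s.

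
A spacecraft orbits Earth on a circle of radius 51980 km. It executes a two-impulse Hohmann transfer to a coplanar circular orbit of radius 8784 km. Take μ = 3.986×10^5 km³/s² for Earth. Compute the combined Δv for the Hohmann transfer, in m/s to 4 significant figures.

Δv = 3355 m/s

The Hohmann ellipse has a_t = (r₁ + r₂)/2 = 30382 km.
At r₁ the circular-orbit speed is v₁ = √(μ/r₁) = 2.769 km/s.
On the transfer ellipse at r₁, vis-viva gives v_a = √[μ(2/r₁ − 1/a_t)] = 1.489 km/s.
First burn Δv₁ = |v_a − v₁| = 1.280 km/s.
At r₂, v₂ = √(μ/r₂) = 6.736 km/s.
Transfer-orbit speed at r₂: v_p = √[μ(2/r₂ − 1/a_t)] = 8.811 km/s.
Second burn Δv₂ = |v₂ − v_p| = 2.075 km/s.
Δv = Δv₁ + Δv₂ = 1.280 + 2.075 = 3.355 km/s.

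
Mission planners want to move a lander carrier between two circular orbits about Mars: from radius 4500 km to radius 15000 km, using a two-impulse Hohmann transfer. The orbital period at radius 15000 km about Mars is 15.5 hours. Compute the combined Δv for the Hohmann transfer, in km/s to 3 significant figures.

Δv = 1.28 km/s

From Kepler's third law T² = 4π²r³/μ at r = 15000 km, T = 15.5 hours = 15.5 × 3600 s = 55800 s: μ = 4π²r³/T² = 42792.2 km³/s².
The Hohmann ellipse has a_t = (r₁ + r₂)/2 = 9750 km.
At r₁ the circular-orbit speed is v₁ = √(μ/r₁) = 3.0837 km/s.
Transfer-orbit speed at r₁ (vis-viva equation): v_p = √[μ(2/r₁ − 1/a_t)] = 3.8249 km/s.
First burn Δv₁ = |v_p − v₁| = 0.7412 km/s.
At r₂, v₂ = √(μ/r₂) = 1.68903 km/s.
Transfer-orbit speed at r₂: v_a = √[μ(2/r₂ − 1/a_t)] = 1.14747 km/s.
Second burn Δv₂ = |v₂ − v_a| = 0.5416 km/s.
Δv = Δv₁ + Δv₂ = 0.7412 + 0.5416 = 1.283 km/s.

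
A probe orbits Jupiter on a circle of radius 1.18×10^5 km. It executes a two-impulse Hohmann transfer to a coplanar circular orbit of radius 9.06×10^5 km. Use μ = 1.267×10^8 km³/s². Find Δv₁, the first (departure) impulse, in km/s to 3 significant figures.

Δv₁ = 10.8 km/s

The Hohmann ellipse has a_t = (r₁ + r₂)/2 = 5.120×10^5 km.
On the circular orbit at r = 1.180×10^5 km, v_c = √(μ/r) = 32.77 km/s.
Vis-viva on the transfer ellipse at r = 1.180×10^5 km gives v_t = √[μ(2/r − 1/a_t)] = 43.59 km/s.
Δv₁ = |v_t − v_c| = |43.59 − 32.77| = 10.82 km/s.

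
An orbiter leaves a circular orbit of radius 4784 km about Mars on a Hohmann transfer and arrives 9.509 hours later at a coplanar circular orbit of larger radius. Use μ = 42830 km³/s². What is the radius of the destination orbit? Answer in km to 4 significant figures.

Transfer time t = 9.509 hours = 34232.4 s, and t = π√(a_t³/μ).
So a_t = (μ t²/π²)^(1/3) = (42830 × (34232.4)² / π²)^(1/3) = 17197 km.
Since a_t = (r₁ + r₂)/2, r₂ = 2a_t − r₁ = 2×17197 − 4784 = 29610 km.

r₂ = 29610 km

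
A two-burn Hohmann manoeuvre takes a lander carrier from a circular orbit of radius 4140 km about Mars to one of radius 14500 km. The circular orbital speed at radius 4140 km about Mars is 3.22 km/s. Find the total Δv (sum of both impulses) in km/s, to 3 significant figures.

From the circular-orbit relation v² = μ/r at r = 4140 km: μ = v²r = (3.22)² × 4140 = 42925.2 km³/s².
The Hohmann ellipse has a_t = (r₁ + r₂)/2 = 9320 km.
At r₁ the circular-orbit speed is v₁ = √(μ/r₁) = 3.2200 km/s.
On the transfer ellipse at r₁, vis-viva gives v_p = √[μ(2/r₁ − 1/a_t)] = 4.0164 km/s.
First burn Δv₁ = |v_p − v₁| = 0.7964 km/s.
Circular speed at r₂: v₂ = √(μ/r₂) = 1.72057 km/s.
Transfer-orbit speed at r₂: v_a = √[μ(2/r₂ − 1/a_t)] = 1.14674 km/s.
Second burn Δv₂ = |v₂ − v_a| = 0.5738 km/s.
Δv = Δv₁ + Δv₂ = 0.7964 + 0.5738 = 1.370 km/s.

Δv = 1.37 km/s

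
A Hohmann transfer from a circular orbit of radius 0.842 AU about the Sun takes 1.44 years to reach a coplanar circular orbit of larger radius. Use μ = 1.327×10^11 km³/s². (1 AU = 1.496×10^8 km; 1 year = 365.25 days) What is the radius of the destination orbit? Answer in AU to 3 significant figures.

In km: r₁ = 0.842 × 1.496×10^8 = 1.259632×10^8 km.
Transfer time t = 1.44 years × 365.25 × 86400 s = 4.5442944×10^7 s, and t = π√(a_t³/μ).
So a_t = (μ t²/π²)^(1/3) = (1.327×10^11 × (4.5442944×10^7)² / π²)^(1/3) = 3.0281×10^8 km.
Since a_t = (r₁ + r₂)/2, r₂ = 2a_t − r₁ = 2×3.0281×10^8 − 1.259632×10^8 = 4.796568×10^8 km.
In AU: r₂ = 4.796568×10^8 / 1.496×10^8 = 3.21 AU.

r₂ = 3.21 AU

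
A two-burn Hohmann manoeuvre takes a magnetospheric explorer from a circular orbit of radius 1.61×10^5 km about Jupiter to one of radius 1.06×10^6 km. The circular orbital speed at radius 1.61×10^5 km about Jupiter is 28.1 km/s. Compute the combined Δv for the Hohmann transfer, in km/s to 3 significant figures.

Δv = 14.3 km/s

From the circular-orbit relation v² = μ/r at r = 1.61×10^5 km: μ = v²r = (28.1)² × 1.61×10^5 = 1.27127×10^8 km³/s².
The Hohmann ellipse has a_t = (r₁ + r₂)/2 = 6.105×10^5 km.
Circular speed at r₁: v₁ = √(μ/r₁) = √(1.27127×10^8/1.610×10^5) = 28.100 km/s.
Transfer-orbit speed at r₁ (v² = μ(2/r − 1/a)): v_p = √[μ(2/r₁ − 1/a_t)] = 37.027 km/s.
First burn Δv₁ = |v_p − v₁| = 8.927 km/s.
Circular speed at r₂: v₂ = √(μ/r₂) = 10.951 km/s.
Transfer-orbit speed at r₂: v_a = √[μ(2/r₂ − 1/a_t)] = 5.6239 km/s.
Second burn Δv₂ = |v₂ − v_a| = 5.327 km/s.
Δv = Δv₁ + Δv₂ = 8.927 + 5.327 = 14.25 km/s.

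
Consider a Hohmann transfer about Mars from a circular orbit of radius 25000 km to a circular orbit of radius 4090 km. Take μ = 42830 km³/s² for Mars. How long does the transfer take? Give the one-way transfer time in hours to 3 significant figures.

t = 7.40 hours

Semi-major axis of the transfer orbit: a_t = (25000 + 4090)/2 = 14545 km.
Half the transfer-orbit period gives t = π√(a_t³/μ) = 26630 s.
Converting: 26630 s ÷ 3600 s/hour = 7.40 hours.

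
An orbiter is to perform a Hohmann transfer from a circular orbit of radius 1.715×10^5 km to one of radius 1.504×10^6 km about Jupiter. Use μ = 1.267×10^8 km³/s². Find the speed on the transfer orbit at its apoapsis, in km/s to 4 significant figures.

v = 4.153 km/s

Transfer-ellipse semi-major axis a_t = (r₁ + r₂)/2 = (1.715×10^5 + 1.504×10^6)/2 = 8.3775×10^5 km.
At apoapsis, r = 1.504×10^6 km.
Applying v² = μ(2/r − 1/a_t): v = 4.153 km/s.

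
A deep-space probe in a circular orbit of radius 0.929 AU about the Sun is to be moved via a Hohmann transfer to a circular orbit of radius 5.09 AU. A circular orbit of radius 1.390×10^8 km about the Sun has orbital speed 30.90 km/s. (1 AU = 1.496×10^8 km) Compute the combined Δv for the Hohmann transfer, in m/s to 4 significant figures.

Δv = 15150 m/s

From the circular-orbit relation v² = μ/r at r = 1.390×10^8 km: μ = v²r = (30.90)² × 1.390×10^8 = 1.32719×10^11 km³/s².
In km: r₁ = 0.929 × 1.496×10^8 = 1.389784×10^8 km; r₂ = 5.09 × 1.496×10^8 = 7.61464×10^8 km.
The Hohmann ellipse has a_t = (r₁ + r₂)/2 = 4.502212×10^8 km.
Circular speed at r₁: v₁ = √(μ/r₁) = √(1.32719×10^11/1.389784×10^8) = 30.9024 km/s.
On the transfer ellipse at r₁, v² = μ(2/r − 1/a) gives v_p = √[μ(2/r₁ − 1/a_t)] = 40.1887 km/s.
First burn Δv₁ = |v_p − v₁| = 9.286 km/s.
At r₂, v₂ = √(μ/r₂) = 13.202 km/s.
Transfer-orbit speed at r₂: v_a = √[μ(2/r₂ − 1/a_t)] = 7.3350 km/s.
Second burn Δv₂ = |v₂ − v_a| = 5.867 km/s.
Total Δv = Δv₁ + Δv₂ = 15.15 km/s.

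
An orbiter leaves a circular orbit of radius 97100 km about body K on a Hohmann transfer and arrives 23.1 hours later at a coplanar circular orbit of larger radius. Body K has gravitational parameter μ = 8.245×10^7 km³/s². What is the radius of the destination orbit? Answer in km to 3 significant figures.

Transfer time t = 23.1 hours = 83160 s, and t = π√(a_t³/μ).
So a_t = (μ t²/π²)^(1/3) = (8.245×10^7 × (83160)² / π²)^(1/3) = 3.8658×10^5 km.
Since a_t = (r₁ + r₂)/2, r₂ = 2a_t − r₁ = 2×3.8658×10^5 − 97100 = 6.7606×10^5 km.

r₂ = 6.76×10^5 km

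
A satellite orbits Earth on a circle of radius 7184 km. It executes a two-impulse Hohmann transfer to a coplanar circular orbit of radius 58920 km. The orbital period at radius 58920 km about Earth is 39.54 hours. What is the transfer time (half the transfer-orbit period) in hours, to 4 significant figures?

t = 8.306 hours

From Kepler's third law T² = 4π²r³/μ at r = 58920 km, T = 39.54 hours = 39.54 × 3600 s = 1.42344×10^5 s: μ = 4π²r³/T² = 3.98538×10^5 km³/s².
The Hohmann ellipse has a_t = (r₁ + r₂)/2 = 33052 km.
By Kepler's third law the transfer-orbit period is T = 2π√(a_t³/μ), so t = T/2 = 29900 s.
Converting: 29900 s ÷ 3600 s/hour = 8.306 hours.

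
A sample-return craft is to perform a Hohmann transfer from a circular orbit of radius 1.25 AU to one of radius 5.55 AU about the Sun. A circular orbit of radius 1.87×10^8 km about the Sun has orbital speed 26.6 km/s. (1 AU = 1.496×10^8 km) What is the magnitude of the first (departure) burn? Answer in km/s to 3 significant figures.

Δv₁ = 7.39 km/s

From the circular-orbit relation v² = μ/r at r = 1.87×10^8 km: μ = v²r = (26.6)² × 1.87×10^8 = 1.32314×10^11 km³/s².
In km: r₁ = 1.25 × 1.496×10^8 = 1.870×10^8 km; r₂ = 5.55 × 1.496×10^8 = 8.3028×10^8 km.
Transfer-ellipse semi-major axis a_t = (r₁ + r₂)/2 = (1.870×10^8 + 8.3028×10^8)/2 = 5.0864×10^8 km.
On the circular orbit at r = 1.870×10^8 km, v_c = √(μ/r) = 26.600 km/s.
Transfer-orbit speed at the same r (vis-viva, a = a_t): v_t = √[μ(2/r − 1/a_t)] = 33.985 km/s.
Δv₁ = |v_t − v_c| = |33.985 − 26.600| = 7.385 km/s.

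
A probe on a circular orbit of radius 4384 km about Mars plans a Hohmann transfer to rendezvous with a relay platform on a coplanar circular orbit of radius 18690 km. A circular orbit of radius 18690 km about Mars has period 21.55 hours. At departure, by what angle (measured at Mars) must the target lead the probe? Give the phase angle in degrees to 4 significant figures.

φ = 92.70°

From Kepler's third law T² = 4π²r³/μ at r = 18690 km, T = 21.55 hours = 21.55 × 3600 s = 77580 s: μ = 4π²r³/T² = 42824.1 km³/s².
Semi-major axis of the transfer orbit: a_t = (4384 + 18690)/2 = 11537 km.
The half-period of the transfer ellipse is t = π√(a_t³/μ) = 18812 s.
The target's mean motion on its circular orbit is ω₂ = √(μ/r₂³) = 8.0990×10^-5 rad/s.
Angle swept by the target during transfer: ω₂·t = 1.5236 rad = 87.30°.
The probe traverses 180° on the transfer ellipse, so the target must lead by 180° − 87.30° = 92.70°.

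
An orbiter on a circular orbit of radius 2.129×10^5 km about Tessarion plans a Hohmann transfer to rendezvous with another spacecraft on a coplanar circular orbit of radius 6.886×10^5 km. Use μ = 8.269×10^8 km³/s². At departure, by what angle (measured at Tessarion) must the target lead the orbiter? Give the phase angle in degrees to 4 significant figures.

φ = 84.67°

Transfer-ellipse semi-major axis a_t = (r₁ + r₂)/2 = (2.129×10^5 + 6.886×10^5)/2 = 4.5075×10^5 km.
Transfer time t = π√(a_t³/μ) = 33062 s.
Target angular speed ω₂ = √(μ/r₂³) = 5.0324×10^-5 rad/s.
Angle swept by the target during transfer: ω₂·t = 1.6638 rad = 95.33°.
The orbiter traverses 180° on the transfer ellipse, so the target must lead by 180° − 95.33° = 84.67°.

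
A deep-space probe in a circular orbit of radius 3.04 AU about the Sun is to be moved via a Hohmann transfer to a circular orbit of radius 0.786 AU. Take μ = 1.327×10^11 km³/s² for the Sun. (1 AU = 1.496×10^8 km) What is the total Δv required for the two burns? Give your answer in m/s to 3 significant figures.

Δv = 14900 m/s

In km: r₁ = 3.04 × 1.496×10^8 = 4.54784×10^8 km; r₂ = 0.786 × 1.496×10^8 = 1.175856×10^8 km.
The Hohmann ellipse has a_t = (r₁ + r₂)/2 = 2.861848×10^8 km.
Circular speed at r₁: v₁ = √(μ/r₁) = √(1.327×10^11/4.54784×10^8) = 17.08177 km/s.
Transfer-orbit speed at r₁ (vis-viva equation): v_a = √[μ(2/r₁ − 1/a_t)] = 10.94931 km/s.
First burn Δv₁ = |v_a − v₁| = 6.132 km/s.
Circular speed at r₂: v₂ = √(μ/r₂) = 33.5937 km/s.
Transfer-orbit speed at r₂: v_p = √[μ(2/r₂ − 1/a_t)] = 42.3485 km/s.
Second burn Δv₂ = |v₂ − v_p| = 8.755 km/s.
Δv = Δv₁ + Δv₂ = 6.132 + 8.755 = 14.89 km/s.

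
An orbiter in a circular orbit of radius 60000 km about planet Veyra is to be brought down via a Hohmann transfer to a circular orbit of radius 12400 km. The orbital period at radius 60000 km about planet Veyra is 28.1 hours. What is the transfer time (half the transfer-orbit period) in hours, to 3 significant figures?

From Kepler's third law T² = 4π²r³/μ at r = 60000 km, T = 28.1 hours = 28.1 × 3600 s = 1.0116×10^5 s: μ = 4π²r³/T² = 8.33289×10^5 km³/s².
Transfer-ellipse semi-major axis a_t = (r₁ + r₂)/2 = (60000 + 12400)/2 = 36200 km.
Half the transfer-orbit period gives t = π√(a_t³/μ) = 23700 s.
Converting: 23700 s ÷ 3600 s/hour = 6.58 hours.

t = 6.58 hours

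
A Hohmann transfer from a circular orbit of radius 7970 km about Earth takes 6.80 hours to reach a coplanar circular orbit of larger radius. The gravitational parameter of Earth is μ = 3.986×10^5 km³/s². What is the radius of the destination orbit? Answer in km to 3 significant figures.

Transfer time t = 6.80 hours = 24480 s, and t = π√(a_t³/μ).
So a_t = (μ t²/π²)^(1/3) = (3.986×10^5 × (24480)² / π²)^(1/3) = 28926 km.
Since a_t = (r₁ + r₂)/2, r₂ = 2a_t − r₁ = 2×28926 − 7970 = 49882 km.

r₂ = 49900 km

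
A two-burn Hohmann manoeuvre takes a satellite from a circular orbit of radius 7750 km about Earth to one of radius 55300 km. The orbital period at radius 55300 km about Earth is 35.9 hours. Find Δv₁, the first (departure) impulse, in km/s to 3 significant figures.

Δv₁ = 2.33 km/s

From Kepler's third law T² = 4π²r³/μ at r = 55300 km, T = 35.9 hours = 35.9 × 3600 s = 1.2924×10^5 s: μ = 4π²r³/T² = 3.99707×10^5 km³/s².
Semi-major axis of the transfer orbit: a_t = (7750 + 55300)/2 = 31525 km.
On the circular orbit at r = 7750 km, v_c = √(μ/r) = 7.182 km/s.
Transfer-orbit speed at the same r (vis-viva, a = a_t): v_t = √[μ(2/r − 1/a_t)] = 9.512 km/s.
Δv₁ = |v_t − v_c| = |9.512 − 7.182| = 2.330 km/s.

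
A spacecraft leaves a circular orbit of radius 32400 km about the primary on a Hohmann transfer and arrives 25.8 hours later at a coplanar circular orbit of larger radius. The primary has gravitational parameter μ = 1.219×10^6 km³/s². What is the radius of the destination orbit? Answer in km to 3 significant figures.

r₂ = 1.72×10^5 km

Transfer time t = 25.8 hours = 92880 s, and t = π√(a_t³/μ).
So a_t = (μ t²/π²)^(1/3) = (1.219×10^6 × (92880)² / π²)^(1/3) = 1.0214×10^5 km.
Since a_t = (r₁ + r₂)/2, r₂ = 2a_t − r₁ = 2×1.0214×10^5 − 32400 = 1.7188×10^5 km.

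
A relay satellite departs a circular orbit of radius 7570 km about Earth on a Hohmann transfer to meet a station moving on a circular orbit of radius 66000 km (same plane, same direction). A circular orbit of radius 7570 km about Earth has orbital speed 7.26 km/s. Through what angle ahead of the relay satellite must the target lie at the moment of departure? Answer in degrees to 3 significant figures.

φ = 105°

From the circular-orbit relation v² = μ/r at r = 7570 km: μ = v²r = (7.26)² × 7570 = 3.98997×10^5 km³/s².
The Hohmann ellipse has a_t = (r₁ + r₂)/2 = 36785 km.
The half-period of the transfer ellipse is t = π√(a_t³/μ) = 35089 s.
Target angular speed ω₂ = √(μ/r₂³) = 3.7254×10^-5 rad/s.
Angle swept by the target during transfer: ω₂·t = 1.3072 rad = 74.90°.
Arrival is 180° from departure on the ellipse, so φ = 180° − 74.90° = 105°.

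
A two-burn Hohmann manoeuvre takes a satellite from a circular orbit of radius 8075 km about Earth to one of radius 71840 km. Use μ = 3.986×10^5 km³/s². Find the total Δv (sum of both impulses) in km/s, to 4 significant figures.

Δv = 3.691 km/s

Semi-major axis of the transfer orbit: a_t = (8075 + 71840)/2 = 39957.5 km.
Circular speed at r₁: v₁ = √(μ/r₁) = √(3.986×10^5/8075) = 7.02583 km/s.
On the transfer ellipse at r₁, vis-viva gives v_p = √[μ(2/r₁ − 1/a_t)] = 9.42066 km/s.
First burn Δv₁ = |v_p − v₁| = 2.3948 km/s.
Circular speed at r₂: v₂ = √(μ/r₂) = 2.3555 km/s.
Transfer-orbit speed at r₂: v_a = √[μ(2/r₂ − 1/a_t)] = 1.0589 km/s.
Second burn Δv₂ = |v₂ − v_a| = 1.2966 km/s.
Total Δv = Δv₁ + Δv₂ = 3.691 km/s.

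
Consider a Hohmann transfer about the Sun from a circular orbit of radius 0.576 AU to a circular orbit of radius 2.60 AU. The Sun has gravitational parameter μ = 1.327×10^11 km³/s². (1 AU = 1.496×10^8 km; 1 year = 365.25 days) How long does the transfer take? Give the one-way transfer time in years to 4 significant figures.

In km: r₁ = 0.576 × 1.496×10^8 = 8.61696×10^7 km; r₂ = 2.60 × 1.496×10^8 = 3.8896×10^8 km.
Transfer-ellipse semi-major axis a_t = (r₁ + r₂)/2 = (8.61696×10^7 + 3.8896×10^8)/2 = 2.375648×10^8 km.
Transfer time t = π√(a_t³/μ) = π√((2.375648×10^8)³ / 1.327×10^11) = 3.158×10^7 s.
Converting: 3.158×10^7 s ÷ 3.15576×10^7 s/year (365.25 × 86400) = 1.001 years.

t = 1.001 years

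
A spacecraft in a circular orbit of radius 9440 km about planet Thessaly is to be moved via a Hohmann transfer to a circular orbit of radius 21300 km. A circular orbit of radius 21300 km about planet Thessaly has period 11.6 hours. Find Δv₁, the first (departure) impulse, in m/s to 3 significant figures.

Δv₁ = 853 m/s

From Kepler's third law T² = 4π²r³/μ at r = 21300 km, T = 11.6 hours = 11.6 × 3600 s = 41760 s: μ = 4π²r³/T² = 2.18765×10^5 km³/s².
Transfer-ellipse semi-major axis a_t = (r₁ + r₂)/2 = (9440 + 21300)/2 = 15370 km.
Circular speed at r = 9440 km: v_c = √(μ/r) = 4.81396 km/s.
Transfer-orbit speed at the same r (vis-viva, a = a_t): v_t = √[μ(2/r − 1/a_t)] = 5.66703 km/s.
Δv₁ = |v_t − v_c| = |5.66703 − 4.81396| = 0.8531 km/s.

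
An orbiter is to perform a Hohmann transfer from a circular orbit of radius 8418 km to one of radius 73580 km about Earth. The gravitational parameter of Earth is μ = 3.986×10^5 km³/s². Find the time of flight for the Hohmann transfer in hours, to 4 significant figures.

The Hohmann ellipse has a_t = (r₁ + r₂)/2 = 40999 km.
Half the transfer-orbit period gives t = π√(a_t³/μ) = 41309 s.
Converting: 41309 s ÷ 3600 s/hour = 11.47 hours.

t = 11.47 hours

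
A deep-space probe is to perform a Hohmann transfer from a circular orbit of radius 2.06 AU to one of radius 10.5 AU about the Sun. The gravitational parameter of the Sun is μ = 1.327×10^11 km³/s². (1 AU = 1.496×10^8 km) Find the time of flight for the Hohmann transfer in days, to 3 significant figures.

In km: r₁ = 2.06 × 1.496×10^8 = 3.08176×10^8 km; r₂ = 10.5 × 1.496×10^8 = 1.5708×10^9 km.
Semi-major axis of the transfer orbit: a_t = (3.08176×10^8 + 1.5708×10^9)/2 = 9.39488×10^8 km.
Transfer time t = π√(a_t³/μ) = π√((9.39488×10^8)³ / 1.327×10^11) = 2.483×10^8 s.
Converting: 2.483×10^8 s ÷ 86400 s/day = 2870 days.

t = 2870 days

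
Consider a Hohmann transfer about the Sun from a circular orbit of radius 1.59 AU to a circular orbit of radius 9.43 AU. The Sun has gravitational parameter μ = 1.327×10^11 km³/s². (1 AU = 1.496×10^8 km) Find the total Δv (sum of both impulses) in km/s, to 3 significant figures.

In km: r₁ = 1.59 × 1.496×10^8 = 2.37864×10^8 km; r₂ = 9.43 × 1.496×10^8 = 1.410728×10^9 km.
The Hohmann ellipse has a_t = (r₁ + r₂)/2 = 8.24296×10^8 km.
At r₁ the circular-orbit speed is v₁ = √(μ/r₁) = 23.62 km/s.
Transfer-orbit speed at r₁ (v² = μ(2/r − 1/a)): v_p = √[μ(2/r₁ − 1/a_t)] = 30.90 km/s.
First burn Δv₁ = |v_p − v₁| = 7.280 km/s.
Circular speed at r₂: v₂ = √(μ/r₂) = 9.699 km/s.
Transfer-orbit speed at r₂: v_a = √[μ(2/r₂ − 1/a_t)] = 5.210 km/s.
Second burn Δv₂ = |v₂ − v_a| = 4.489 km/s.
Δv = Δv₁ + Δv₂ = 7.280 + 4.489 = 11.77 km/s.

Δv = 11.8 km/s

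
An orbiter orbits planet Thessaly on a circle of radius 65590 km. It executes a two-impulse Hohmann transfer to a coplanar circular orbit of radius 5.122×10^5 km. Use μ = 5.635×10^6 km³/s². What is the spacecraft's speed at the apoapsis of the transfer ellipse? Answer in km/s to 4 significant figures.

v = 1.580 km/s

Semi-major axis of the transfer orbit: a_t = (65590 + 5.122×10^5)/2 = 2.88895×10^5 km.
At apoapsis, r = 5.122×10^5 km.
From the vis-viva equation, v = √[μ(2/r − 1/a_t)] = 1.580 km/s.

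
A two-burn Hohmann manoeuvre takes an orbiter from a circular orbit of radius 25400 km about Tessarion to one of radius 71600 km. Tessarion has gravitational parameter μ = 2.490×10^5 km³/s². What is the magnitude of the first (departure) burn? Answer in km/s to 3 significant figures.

Δv₁ = 0.673 km/s

Semi-major axis of the transfer orbit: a_t = (25400 + 71600)/2 = 48500 km.
On the circular orbit at r = 25400 km, v_c = √(μ/r) = 3.1310 km/s.
Vis-viva on the transfer ellipse at r = 25400 km gives v_t = √[μ(2/r − 1/a_t)] = 3.8042 km/s.
Δv₁ = |v_t − v_c| = |3.8042 − 3.1310| = 0.6732 km/s.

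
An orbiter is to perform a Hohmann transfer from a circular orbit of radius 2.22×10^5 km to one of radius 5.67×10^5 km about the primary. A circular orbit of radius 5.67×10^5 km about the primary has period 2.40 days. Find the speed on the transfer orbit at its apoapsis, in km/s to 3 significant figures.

v = 12.9 km/s

From Kepler's third law T² = 4π²r³/μ at r = 5.67×10^5 km, T = 2.40 days = 2.40 × 86400 s = 2.0736×10^5 s: μ = 4π²r³/T² = 1.67363×10^8 km³/s².
The Hohmann ellipse has a_t = (r₁ + r₂)/2 = 3.945×10^5 km.
The apoapsis of the transfer ellipse is at r = 5.670×10^5 km.
From the vis-viva equation, v = √[μ(2/r − 1/a_t)] = 12.89 km/s.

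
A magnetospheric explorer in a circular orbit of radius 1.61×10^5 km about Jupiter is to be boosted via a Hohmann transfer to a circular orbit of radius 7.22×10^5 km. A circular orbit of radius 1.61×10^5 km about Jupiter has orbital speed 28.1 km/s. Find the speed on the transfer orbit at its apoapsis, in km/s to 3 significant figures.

v = 8.01 km/s

From the circular-orbit relation v² = μ/r at r = 1.61×10^5 km: μ = v²r = (28.1)² × 1.61×10^5 = 1.27127×10^8 km³/s².
Transfer-ellipse semi-major axis a_t = (r₁ + r₂)/2 = (1.610×10^5 + 7.220×10^5)/2 = 4.415×10^5 km.
At apoapsis, r = 7.220×10^5 km.
Vis-viva: v = √[μ(2/r − 1/a_t)] = √[1.27127×10^8 × (2/7.220×10^5 − 1/4.415×10^5)] = 8.013 km/s.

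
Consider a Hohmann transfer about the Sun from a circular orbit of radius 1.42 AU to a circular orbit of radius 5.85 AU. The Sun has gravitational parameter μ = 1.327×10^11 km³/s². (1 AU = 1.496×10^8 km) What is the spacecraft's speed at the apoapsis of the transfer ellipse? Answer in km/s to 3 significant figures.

In km: r₁ = 1.42 × 1.496×10^8 = 2.12432×10^8 km; r₂ = 5.85 × 1.496×10^8 = 8.7516×10^8 km.
The Hohmann ellipse has a_t = (r₁ + r₂)/2 = 5.43796×10^8 km.
The apoapsis of the transfer ellipse is at r = 8.7516×10^8 km.
From the vis-viva equation, v = √[μ(2/r − 1/a_t)] = 7.696 km/s.

v = 7.70 km/s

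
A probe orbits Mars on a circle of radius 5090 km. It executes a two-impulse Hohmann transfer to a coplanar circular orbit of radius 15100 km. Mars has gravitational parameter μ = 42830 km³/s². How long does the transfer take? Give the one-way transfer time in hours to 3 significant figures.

Semi-major axis of the transfer orbit: a_t = (5090 + 15100)/2 = 10095 km.
Transfer time t = π√(a_t³/μ) = π√((10095)³ / 42830) = 15400 s.
Converting: 15400 s ÷ 3600 s/hour = 4.28 hours.

t = 4.28 hours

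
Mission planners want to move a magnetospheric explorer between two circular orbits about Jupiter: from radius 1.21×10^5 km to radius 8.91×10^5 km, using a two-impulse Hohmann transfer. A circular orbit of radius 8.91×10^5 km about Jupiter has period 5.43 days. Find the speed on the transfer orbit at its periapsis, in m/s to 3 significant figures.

v = 43000 m/s

From Kepler's third law T² = 4π²r³/μ at r = 8.91×10^5 km, T = 5.43 days = 5.43 × 86400 s = 4.69152×10^5 s: μ = 4π²r³/T² = 1.26872×10^8 km³/s².
The Hohmann ellipse has a_t = (r₁ + r₂)/2 = 5.060×10^5 km.
At periapsis, r = 1.210×10^5 km.
Applying v² = μ(2/r − 1/a_t): v = 42.97 km/s.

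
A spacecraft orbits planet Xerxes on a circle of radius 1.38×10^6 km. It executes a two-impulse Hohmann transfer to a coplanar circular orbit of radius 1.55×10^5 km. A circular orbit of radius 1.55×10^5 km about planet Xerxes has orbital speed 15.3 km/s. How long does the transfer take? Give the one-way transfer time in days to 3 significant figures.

t = 4.06 days

From the circular-orbit relation v² = μ/r at r = 1.55×10^5 km: μ = v²r = (15.3)² × 1.55×10^5 = 3.62840×10^7 km³/s².
Transfer-ellipse semi-major axis a_t = (r₁ + r₂)/2 = (1.380×10^6 + 1.550×10^5)/2 = 7.675×10^5 km.
Half the transfer-orbit period gives t = π√(a_t³/μ) = 3.507×10^5 s.
Converting: 3.507×10^5 s ÷ 86400 s/day = 4.06 days.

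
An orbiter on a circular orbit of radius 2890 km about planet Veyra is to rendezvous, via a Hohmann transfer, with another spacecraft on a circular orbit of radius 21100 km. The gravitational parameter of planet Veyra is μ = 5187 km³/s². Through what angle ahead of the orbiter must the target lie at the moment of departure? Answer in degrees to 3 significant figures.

Semi-major axis of the transfer orbit: a_t = (2890 + 21100)/2 = 11995 km.
The half-period of the transfer ellipse is t = π√(a_t³/μ) = 57305 s.
Target angular speed ω₂ = √(μ/r₂³) = 2.3498×10^-5 rad/s.
Angle swept by the target during transfer: ω₂·t = 1.3466 rad = 77.15°.
The orbiter traverses 180° on the transfer ellipse, so the target must lead by 180° − 77.15° = 103°.

φ = 103°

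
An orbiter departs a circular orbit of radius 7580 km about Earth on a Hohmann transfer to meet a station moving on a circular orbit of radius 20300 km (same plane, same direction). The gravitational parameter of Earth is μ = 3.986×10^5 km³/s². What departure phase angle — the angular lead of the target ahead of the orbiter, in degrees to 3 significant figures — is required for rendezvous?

Transfer-ellipse semi-major axis a_t = (r₁ + r₂)/2 = (7580 + 20300)/2 = 13940 km.
The half-period of the transfer ellipse is t = π√(a_t³/μ) = 8190 s.
Target angular speed ω₂ = √(μ/r₂³) = 2.183×10^-4 rad/s.
Angle swept by the target during transfer: ω₂·t = 1.788 rad = 102.4°.
The orbiter traverses 180° on the transfer ellipse, so the target must lead by 180° − 102.4° = 77.6°.

φ = 77.6°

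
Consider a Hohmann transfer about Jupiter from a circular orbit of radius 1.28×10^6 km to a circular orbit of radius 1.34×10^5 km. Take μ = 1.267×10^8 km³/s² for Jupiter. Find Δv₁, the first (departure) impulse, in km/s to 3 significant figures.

Transfer-ellipse semi-major axis a_t = (r₁ + r₂)/2 = (1.280×10^6 + 1.340×10^5)/2 = 7.070×10^5 km.
Circular speed at r = 1.280×10^6 km: v_c = √(μ/r) = 9.949 km/s.
Vis-viva on the transfer ellipse at r = 1.280×10^6 km gives v_t = √[μ(2/r − 1/a_t)] = 4.331 km/s.
Δv₁ = |v_t − v_c| = |4.331 − 9.949| = 5.618 km/s.

Δv₁ = 5.62 km/s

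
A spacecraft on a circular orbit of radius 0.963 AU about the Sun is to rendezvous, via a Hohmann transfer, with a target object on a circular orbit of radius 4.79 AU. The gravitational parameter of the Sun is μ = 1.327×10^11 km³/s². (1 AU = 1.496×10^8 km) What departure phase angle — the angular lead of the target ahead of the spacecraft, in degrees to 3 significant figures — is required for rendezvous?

In km: r₁ = 0.963 × 1.496×10^8 = 1.440648×10^8 km; r₂ = 4.79 × 1.496×10^8 = 7.16584×10^8 km.
Transfer-ellipse semi-major axis a_t = (r₁ + r₂)/2 = (1.440648×10^8 + 7.16584×10^8)/2 = 4.303244×10^8 km.
Transfer time t = π√(a_t³/μ) = 7.699×10^7 s.
Target angular speed ω₂ = √(μ/r₂³) = 1.899×10^-8 rad/s.
Angle swept by the target during transfer: ω₂·t = 1.462 rad = 83.77°.
The spacecraft traverses 180° on the transfer ellipse, so the target must lead by 180° − 83.77° = 96.2°.

φ = 96.2°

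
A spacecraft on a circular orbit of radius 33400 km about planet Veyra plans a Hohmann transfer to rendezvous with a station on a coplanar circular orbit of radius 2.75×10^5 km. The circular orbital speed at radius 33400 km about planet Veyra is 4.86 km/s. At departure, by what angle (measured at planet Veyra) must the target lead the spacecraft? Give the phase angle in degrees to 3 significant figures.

From the circular-orbit relation v² = μ/r at r = 33400 km: μ = v²r = (4.86)² × 33400 = 7.88895×10^5 km³/s².
The Hohmann ellipse has a_t = (r₁ + r₂)/2 = 1.542×10^5 km.
The half-period of the transfer ellipse is t = π√(a_t³/μ) = 2.1417×10^5 s.
Target angular speed ω₂ = √(μ/r₂³) = 6.1590×10^-6 rad/s.
Angle swept by the target during transfer: ω₂·t = 1.3191 rad = 75.58°.
The spacecraft traverses 180° on the transfer ellipse, so the target must lead by 180° − 75.58° = 104°.

φ = 104°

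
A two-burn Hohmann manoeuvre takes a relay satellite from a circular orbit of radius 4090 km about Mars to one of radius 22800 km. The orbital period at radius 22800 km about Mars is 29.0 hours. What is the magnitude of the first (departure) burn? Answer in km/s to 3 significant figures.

Δv₁ = 0.979 km/s

From Kepler's third law T² = 4π²r³/μ at r = 22800 km, T = 29.0 hours = 29.0 × 3600 s = 1.044×10^5 s: μ = 4π²r³/T² = 42930.2 km³/s².
Transfer-ellipse semi-major axis a_t = (r₁ + r₂)/2 = (4090 + 22800)/2 = 13445 km.
Circular speed at r = 4090 km: v_c = √(μ/r) = 3.2398 km/s.
Vis-viva on the transfer ellipse at r = 4090 km gives v_t = √[μ(2/r − 1/a_t)] = 4.2190 km/s.
Δv₁ = |v_t − v_c| = |4.2190 − 3.2398| = 0.9792 km/s.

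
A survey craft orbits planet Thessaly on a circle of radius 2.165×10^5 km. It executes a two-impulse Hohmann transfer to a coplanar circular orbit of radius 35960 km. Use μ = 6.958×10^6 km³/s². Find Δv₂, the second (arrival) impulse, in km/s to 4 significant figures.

Δv₂ = 4.307 km/s

The Hohmann ellipse has a_t = (r₁ + r₂)/2 = 1.2623×10^5 km.
Circular speed at r = 35960 km: v_c = √(μ/r) = 13.910 km/s.
Transfer-orbit speed at the same r (vis-viva, a = a_t): v_t = √[μ(2/r − 1/a_t)] = 18.217 km/s.
Δv₂ = |v_t − v_c| = |18.217 − 13.910| = 4.307 km/s.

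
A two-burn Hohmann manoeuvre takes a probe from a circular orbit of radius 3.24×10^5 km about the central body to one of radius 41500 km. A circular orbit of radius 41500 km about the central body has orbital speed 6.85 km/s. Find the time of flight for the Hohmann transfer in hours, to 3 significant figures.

t = 48.9 hours

From the circular-orbit relation v² = μ/r at r = 41500 km: μ = v²r = (6.85)² × 41500 = 1.94728×10^6 km³/s².
Transfer-ellipse semi-major axis a_t = (r₁ + r₂)/2 = (3.240×10^5 + 41500)/2 = 1.8275×10^5 km.
By Kepler's third law the transfer-orbit period is T = 2π√(a_t³/μ), so t = T/2 = 1.759×10^5 s.
Converting: 1.759×10^5 s ÷ 3600 s/hour = 48.9 hours.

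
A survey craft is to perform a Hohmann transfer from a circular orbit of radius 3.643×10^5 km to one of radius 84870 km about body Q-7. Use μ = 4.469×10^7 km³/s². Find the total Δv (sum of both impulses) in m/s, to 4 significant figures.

Δv = 10550 m/s

Semi-major axis of the transfer orbit: a_t = (3.643×10^5 + 84870)/2 = 2.24585×10^5 km.
At r₁ the circular-orbit speed is v₁ = √(μ/r₁) = 11.076 km/s.
Transfer-orbit speed at r₁ (vis-viva): v_a = √[μ(2/r₁ − 1/a_t)] = 6.8087 km/s.
First burn Δv₁ = |v_a − v₁| = 4.267 km/s.
At r₂, v₂ = √(μ/r₂) = 22.947 km/s.
Transfer-orbit speed at r₂: v_p = √[μ(2/r₂ − 1/a_t)] = 29.226 km/s.
Second burn Δv₂ = |v₂ − v_p| = 6.279 km/s.
Δv = Δv₁ + Δv₂ = 4.267 + 6.279 = 10.55 km/s.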